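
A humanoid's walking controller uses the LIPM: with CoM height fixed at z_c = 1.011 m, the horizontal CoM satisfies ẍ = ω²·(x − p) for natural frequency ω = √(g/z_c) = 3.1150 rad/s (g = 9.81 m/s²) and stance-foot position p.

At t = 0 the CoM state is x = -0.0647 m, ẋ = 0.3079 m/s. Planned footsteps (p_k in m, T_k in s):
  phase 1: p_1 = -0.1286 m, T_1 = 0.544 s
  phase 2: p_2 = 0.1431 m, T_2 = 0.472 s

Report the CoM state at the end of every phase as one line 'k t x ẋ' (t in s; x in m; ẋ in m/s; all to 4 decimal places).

1 0.5440 0.3112 1.3900
2 1.0160 1.4474 4.2621

phase 1: p=-0.1286, T=0.544, ωT=1.694560, cosh=2.813965, sinh=2.630285; start (x,ẋ)=(-0.064700, 0.307900) → end (x,ẋ)=(0.311201, 1.389974)
phase 2: p=0.1431, T=0.472, ωT=1.470280, cosh=2.290157, sinh=2.060296; start (x,ẋ)=(0.311201, 1.389974) → end (x,ẋ)=(1.447422, 4.262102)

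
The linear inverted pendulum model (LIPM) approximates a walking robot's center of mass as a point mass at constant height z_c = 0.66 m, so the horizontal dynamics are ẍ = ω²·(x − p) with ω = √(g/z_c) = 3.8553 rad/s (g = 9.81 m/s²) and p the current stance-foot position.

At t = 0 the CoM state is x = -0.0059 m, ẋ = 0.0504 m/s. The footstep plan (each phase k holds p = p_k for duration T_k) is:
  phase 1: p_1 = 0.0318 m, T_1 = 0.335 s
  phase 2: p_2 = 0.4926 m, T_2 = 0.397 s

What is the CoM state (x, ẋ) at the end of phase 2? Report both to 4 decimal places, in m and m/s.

phase 1: p=0.0318, T=0.335, ωT=1.291526, cosh=1.956592, sinh=1.681741; start (x,ẋ)=(-0.005900, 0.050400) → end (x,ẋ)=(-0.019978, -0.145820)
phase 2: p=0.4926, T=0.397, ωT=1.530554, cosh=2.418576, sinh=2.202160; start (x,ẋ)=(-0.019978, -0.145820) → end (x,ẋ)=(-0.830402, -4.704461)

x = -0.8304, ẋ = -4.7045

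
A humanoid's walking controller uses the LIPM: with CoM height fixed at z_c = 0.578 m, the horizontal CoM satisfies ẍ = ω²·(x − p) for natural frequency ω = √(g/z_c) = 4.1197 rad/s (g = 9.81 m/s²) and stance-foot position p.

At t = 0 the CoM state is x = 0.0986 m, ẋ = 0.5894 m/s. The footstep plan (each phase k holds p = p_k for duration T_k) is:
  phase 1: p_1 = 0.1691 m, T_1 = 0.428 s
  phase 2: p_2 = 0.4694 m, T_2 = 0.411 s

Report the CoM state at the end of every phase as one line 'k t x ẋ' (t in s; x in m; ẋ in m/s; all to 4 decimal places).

phase 1: p=0.1691, T=0.428, ωT=1.763232, cosh=3.001371, sinh=2.829881; start (x,ẋ)=(0.098600, 0.589400) → end (x,ẋ)=(0.362371, 0.947100)
phase 2: p=0.4694, T=0.411, ωT=1.693197, cosh=2.810382, sinh=2.626451; start (x,ẋ)=(0.362371, 0.947100) → end (x,ẋ)=(0.772416, 1.503636)

1 0.4280 0.3624 0.9471
2 0.8390 0.7724 1.5036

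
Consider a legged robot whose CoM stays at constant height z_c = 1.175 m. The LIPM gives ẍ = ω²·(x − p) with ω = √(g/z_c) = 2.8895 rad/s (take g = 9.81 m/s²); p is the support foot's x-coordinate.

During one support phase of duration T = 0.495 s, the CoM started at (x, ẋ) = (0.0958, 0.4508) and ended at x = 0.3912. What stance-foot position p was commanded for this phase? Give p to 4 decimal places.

ωT = 2.8895·0.495 = 1.430303; cosh(ωT) = 2.209600, sinh(ωT) = 1.970363
x(T) = p + (x₀−p)·cosh(ωT) + (ẋ₀/ω)·sinh(ωT) ⇒ p·(1 − cosh) = x(T) − x₀·cosh − (ẋ₀/ω)·sinh
numerator   = 0.3912 − (0.0958)·2.209600 − (0.4508/2.8895)·1.970363 = -0.127882
denominator = 1 − 2.209600 = -1.209600
p = -0.127882 / -1.209600 = 0.1057

p = 0.1057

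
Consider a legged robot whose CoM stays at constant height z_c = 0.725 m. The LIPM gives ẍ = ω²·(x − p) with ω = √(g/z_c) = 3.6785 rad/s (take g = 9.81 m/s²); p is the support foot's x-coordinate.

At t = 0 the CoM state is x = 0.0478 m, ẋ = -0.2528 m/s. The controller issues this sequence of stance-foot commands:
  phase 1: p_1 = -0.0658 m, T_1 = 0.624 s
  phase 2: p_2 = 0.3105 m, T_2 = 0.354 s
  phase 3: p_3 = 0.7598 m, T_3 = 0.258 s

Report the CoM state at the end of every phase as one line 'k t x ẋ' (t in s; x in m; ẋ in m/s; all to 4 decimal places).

1 0.6240 0.1662 0.7857
2 0.9780 0.3891 0.6474
3 1.2360 0.4026 -0.5357

phase 1: p=-0.0658, T=0.624, ωT=2.295384, cosh=5.014485, sinh=4.913763; start (x,ẋ)=(0.047800, -0.252800) → end (x,ẋ)=(0.166154, 0.785689)
phase 2: p=0.3105, T=0.354, ωT=1.302189, cosh=1.974637, sinh=1.702701; start (x,ẋ)=(0.166154, 0.785689) → end (x,ẋ)=(0.389148, 0.647355)
phase 3: p=0.7598, T=0.258, ωT=0.949053, cosh=1.485185, sinh=1.098077; start (x,ẋ)=(0.389148, 0.647355) → end (x,ẋ)=(0.402556, -0.535725)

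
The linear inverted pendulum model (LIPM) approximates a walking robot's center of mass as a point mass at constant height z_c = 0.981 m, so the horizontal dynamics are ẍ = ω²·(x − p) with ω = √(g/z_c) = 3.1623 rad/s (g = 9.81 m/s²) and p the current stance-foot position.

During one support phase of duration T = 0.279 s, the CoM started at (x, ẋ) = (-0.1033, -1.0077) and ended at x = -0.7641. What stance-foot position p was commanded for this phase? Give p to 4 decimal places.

p = 0.7199

ωT = 3.1623·0.279 = 0.882282; cosh(ωT) = 1.415122, sinh(ωT) = 1.001285
x(T) = p + (x₀−p)·cosh(ωT) + (ẋ₀/ω)·sinh(ωT) ⇒ p·(1 − cosh) = x(T) − x₀·cosh − (ẋ₀/ω)·sinh
numerator   = -0.7641 − (-0.1033)·1.415122 − (-1.0077/3.1623)·1.001285 = -0.298848
denominator = 1 − 1.415122 = -0.415122
p = -0.298848 / -0.415122 = 0.7199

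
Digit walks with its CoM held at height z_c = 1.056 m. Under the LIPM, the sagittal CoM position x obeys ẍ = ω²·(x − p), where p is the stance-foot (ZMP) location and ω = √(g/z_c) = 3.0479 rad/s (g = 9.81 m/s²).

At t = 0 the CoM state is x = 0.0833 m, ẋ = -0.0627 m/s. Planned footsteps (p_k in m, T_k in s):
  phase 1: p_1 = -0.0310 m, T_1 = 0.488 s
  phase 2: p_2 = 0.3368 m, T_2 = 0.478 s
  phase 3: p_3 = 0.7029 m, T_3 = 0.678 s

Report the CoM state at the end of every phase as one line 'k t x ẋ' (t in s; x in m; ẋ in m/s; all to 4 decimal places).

phase 1: p=-0.0310, T=0.488, ωT=1.487375, cosh=2.325715, sinh=2.099750; start (x,ẋ)=(0.083300, -0.062700) → end (x,ẋ)=(0.191634, 0.585678)
phase 2: p=0.3368, T=0.478, ωT=1.456896, cosh=2.262787, sinh=2.029829; start (x,ẋ)=(0.191634, 0.585678) → end (x,ẋ)=(0.398368, 0.427164)
phase 3: p=0.7029, T=0.678, ωT=2.066476, cosh=4.011789, sinh=3.885158; start (x,ẋ)=(0.398368, 0.427164) → end (x,ẋ)=(0.025688, -1.892445)

1 0.4880 0.1916 0.5857
2 0.9660 0.3984 0.4272
3 1.6440 0.0257 -1.8924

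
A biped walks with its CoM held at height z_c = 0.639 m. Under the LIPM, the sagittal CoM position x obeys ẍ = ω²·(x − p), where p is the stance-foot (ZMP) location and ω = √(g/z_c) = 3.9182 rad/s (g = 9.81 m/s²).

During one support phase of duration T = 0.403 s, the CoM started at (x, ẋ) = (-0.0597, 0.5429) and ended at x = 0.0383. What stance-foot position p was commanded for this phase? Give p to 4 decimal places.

ωT = 3.9182·0.403 = 1.579035; cosh(ωT) = 2.528223, sinh(ωT) = 2.322049
x(T) = p + (x₀−p)·cosh(ωT) + (ẋ₀/ω)·sinh(ωT) ⇒ p·(1 − cosh) = x(T) − x₀·cosh − (ẋ₀/ω)·sinh
numerator   = 0.0383 − (-0.0597)·2.528223 − (0.5429/3.9182)·2.322049 = -0.132505
denominator = 1 − 2.528223 = -1.528223
p = -0.132505 / -1.528223 = 0.0867

p = 0.0867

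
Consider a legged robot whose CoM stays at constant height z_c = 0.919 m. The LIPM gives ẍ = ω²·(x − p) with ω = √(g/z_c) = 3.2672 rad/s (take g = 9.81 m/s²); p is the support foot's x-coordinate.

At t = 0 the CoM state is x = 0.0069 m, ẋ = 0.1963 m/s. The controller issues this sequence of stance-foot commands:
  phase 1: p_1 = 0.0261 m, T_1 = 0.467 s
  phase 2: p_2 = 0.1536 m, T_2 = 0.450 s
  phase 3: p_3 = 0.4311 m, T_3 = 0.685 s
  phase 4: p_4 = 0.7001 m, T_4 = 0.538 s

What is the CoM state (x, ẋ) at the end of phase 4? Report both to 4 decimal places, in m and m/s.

x = -0.4942, ẋ = -3.7319

phase 1: p=0.0261, T=0.467, ωT=1.525782, cosh=2.408096, sinh=2.190645; start (x,ẋ)=(0.006900, 0.196300) → end (x,ẋ)=(0.111483, 0.335289)
phase 2: p=0.1536, T=0.450, ωT=1.470240, cosh=2.290075, sinh=2.060204; start (x,ẋ)=(0.111483, 0.335289) → end (x,ẋ)=(0.268573, 0.484344)
phase 3: p=0.4311, T=0.685, ωT=2.238032, cosh=4.740766, sinh=4.634098; start (x,ẋ)=(0.268573, 0.484344) → end (x,ẋ)=(0.347576, -0.164585)
phase 4: p=0.7001, T=0.538, ωT=1.757754, cosh=2.985913, sinh=2.813482; start (x,ẋ)=(0.347576, -0.164585) → end (x,ẋ)=(-0.494236, -3.731912)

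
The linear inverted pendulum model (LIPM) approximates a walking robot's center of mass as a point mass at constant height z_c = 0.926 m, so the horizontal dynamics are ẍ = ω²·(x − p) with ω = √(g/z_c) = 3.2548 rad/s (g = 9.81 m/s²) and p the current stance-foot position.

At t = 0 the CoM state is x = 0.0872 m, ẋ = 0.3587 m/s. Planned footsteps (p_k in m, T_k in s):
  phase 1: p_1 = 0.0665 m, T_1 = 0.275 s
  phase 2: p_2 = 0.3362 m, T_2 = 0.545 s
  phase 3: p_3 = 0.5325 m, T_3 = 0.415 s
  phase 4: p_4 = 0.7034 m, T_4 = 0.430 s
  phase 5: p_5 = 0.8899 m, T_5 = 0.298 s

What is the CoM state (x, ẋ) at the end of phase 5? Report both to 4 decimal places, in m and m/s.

x = 1.7987, ẋ = 3.2596

phase 1: p=0.0665, T=0.275, ωT=0.895070, cosh=1.428043, sinh=1.019464; start (x,ẋ)=(0.087200, 0.358700) → end (x,ẋ)=(0.208412, 0.580925)
phase 2: p=0.3362, T=0.545, ωT=1.773866, cosh=3.031635, sinh=2.861959; start (x,ẋ)=(0.208412, 0.580925) → end (x,ẋ)=(0.459603, 0.570793)
phase 3: p=0.5325, T=0.415, ωT=1.350742, cosh=2.059668, sinh=1.800620; start (x,ẋ)=(0.459603, 0.570793) → end (x,ẋ)=(0.698131, 0.748421)
phase 4: p=0.7034, T=0.430, ωT=1.399564, cosh=2.150068, sinh=1.903364; start (x,ẋ)=(0.698131, 0.748421) → end (x,ẋ)=(1.129738, 1.576514)
phase 5: p=0.8899, T=0.298, ωT=0.969930, cosh=1.508435, sinh=1.129326; start (x,ẋ)=(1.129738, 1.576514) → end (x,ẋ)=(1.798686, 3.259647)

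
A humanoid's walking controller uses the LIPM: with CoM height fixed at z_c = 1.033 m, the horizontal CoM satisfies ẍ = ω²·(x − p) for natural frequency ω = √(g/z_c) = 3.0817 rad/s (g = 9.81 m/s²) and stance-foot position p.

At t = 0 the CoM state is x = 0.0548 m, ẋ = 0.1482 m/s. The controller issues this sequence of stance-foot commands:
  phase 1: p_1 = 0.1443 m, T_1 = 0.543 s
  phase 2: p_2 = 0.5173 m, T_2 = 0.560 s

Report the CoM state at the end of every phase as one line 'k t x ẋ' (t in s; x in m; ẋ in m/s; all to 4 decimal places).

1 0.5430 0.0210 -0.3003
2 1.1030 -1.1856 -5.0289

phase 1: p=0.1443, T=0.543, ωT=1.673363, cosh=2.758839, sinh=2.571224; start (x,ẋ)=(0.054800, 0.148200) → end (x,ẋ)=(0.021035, -0.300315)
phase 2: p=0.5173, T=0.560, ωT=1.725752, cosh=2.897391, sinh=2.719352; start (x,ẋ)=(0.021035, -0.300315) → end (x,ẋ)=(-1.185578, -5.028944)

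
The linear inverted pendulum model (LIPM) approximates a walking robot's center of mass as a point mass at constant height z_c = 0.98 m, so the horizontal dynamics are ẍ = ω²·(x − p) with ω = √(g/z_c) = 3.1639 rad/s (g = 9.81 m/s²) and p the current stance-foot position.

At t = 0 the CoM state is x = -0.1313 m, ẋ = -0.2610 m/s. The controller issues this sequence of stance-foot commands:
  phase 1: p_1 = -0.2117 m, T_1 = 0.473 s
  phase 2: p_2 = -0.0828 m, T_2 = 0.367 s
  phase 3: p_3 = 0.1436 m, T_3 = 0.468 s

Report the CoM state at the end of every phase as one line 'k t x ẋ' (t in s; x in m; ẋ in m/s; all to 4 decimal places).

1 0.4730 -0.1981 -0.0725
2 0.8400 -0.3180 -0.6527
3 1.3080 -1.3535 -4.5530

phase 1: p=-0.2117, T=0.473, ωT=1.496525, cosh=2.345024, sinh=2.121117; start (x,ẋ)=(-0.131300, -0.261000) → end (x,ẋ)=(-0.198138, -0.072487)
phase 2: p=-0.0828, T=0.367, ωT=1.161151, cosh=1.753367, sinh=1.440241; start (x,ẋ)=(-0.198138, -0.072487) → end (x,ẋ)=(-0.318026, -0.652664)
phase 3: p=0.1436, T=0.468, ωT=1.480705, cosh=2.311761, sinh=2.084284; start (x,ẋ)=(-0.318026, -0.652664) → end (x,ẋ)=(-1.353524, -4.552979)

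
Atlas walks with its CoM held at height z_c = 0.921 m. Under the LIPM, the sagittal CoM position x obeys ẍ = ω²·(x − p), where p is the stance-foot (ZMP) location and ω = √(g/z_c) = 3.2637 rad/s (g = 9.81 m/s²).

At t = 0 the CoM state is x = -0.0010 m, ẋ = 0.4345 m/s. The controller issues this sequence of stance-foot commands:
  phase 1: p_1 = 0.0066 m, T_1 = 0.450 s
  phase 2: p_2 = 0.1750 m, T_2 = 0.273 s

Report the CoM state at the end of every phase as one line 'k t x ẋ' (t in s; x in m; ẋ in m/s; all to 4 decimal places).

phase 1: p=0.0066, T=0.450, ωT=1.468665, cosh=2.286833, sinh=2.056600; start (x,ẋ)=(-0.001000, 0.434500) → end (x,ẋ)=(0.263018, 0.942617)
phase 2: p=0.1750, T=0.273, ωT=0.890990, cosh=1.423896, sinh=1.013646; start (x,ẋ)=(0.263018, 0.942617) → end (x,ẋ)=(0.593087, 1.633371)

1 0.4500 0.2630 0.9426
2 0.7230 0.5931 1.6334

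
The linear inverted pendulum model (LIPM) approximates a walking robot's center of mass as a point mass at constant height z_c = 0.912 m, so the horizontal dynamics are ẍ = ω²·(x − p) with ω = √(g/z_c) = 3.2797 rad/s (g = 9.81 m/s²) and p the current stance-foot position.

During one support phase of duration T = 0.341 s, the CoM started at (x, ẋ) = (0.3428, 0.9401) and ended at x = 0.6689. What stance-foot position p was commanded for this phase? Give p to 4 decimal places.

ωT = 3.2797·0.341 = 1.118378; cosh(ωT) = 1.693348, sinh(ωT) = 1.366538
x(T) = p + (x₀−p)·cosh(ωT) + (ẋ₀/ω)·sinh(ωT) ⇒ p·(1 − cosh) = x(T) − x₀·cosh − (ẋ₀/ω)·sinh
numerator   = 0.6689 − (0.3428)·1.693348 − (0.9401/3.2797)·1.366538 = -0.303287
denominator = 1 − 1.693348 = -0.693348
p = -0.303287 / -0.693348 = 0.4374

p = 0.4374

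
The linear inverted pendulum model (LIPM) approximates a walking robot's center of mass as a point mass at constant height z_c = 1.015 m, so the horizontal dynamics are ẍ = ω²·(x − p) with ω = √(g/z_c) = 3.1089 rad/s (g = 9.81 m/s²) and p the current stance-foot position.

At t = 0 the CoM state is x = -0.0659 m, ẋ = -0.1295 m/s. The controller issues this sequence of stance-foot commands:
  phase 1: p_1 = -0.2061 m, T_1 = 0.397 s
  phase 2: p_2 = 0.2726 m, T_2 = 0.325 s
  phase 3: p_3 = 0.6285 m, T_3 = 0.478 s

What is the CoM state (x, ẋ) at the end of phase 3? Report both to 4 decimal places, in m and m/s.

phase 1: p=-0.2061, T=0.397, ωT=1.234233, cosh=1.863401, sinh=1.572343; start (x,ẋ)=(-0.065900, -0.129500) → end (x,ẋ)=(-0.010347, 0.444023)
phase 2: p=0.2726, T=0.325, ωT=1.010393, cosh=1.555377, sinh=1.191301; start (x,ẋ)=(-0.010347, 0.444023) → end (x,ẋ)=(0.002657, -0.357308)
phase 3: p=0.6285, T=0.478, ωT=1.486054, cosh=2.322943, sinh=2.096679; start (x,ẋ)=(0.002657, -0.357308) → end (x,ẋ)=(-1.066271, -4.909480)

x = -1.0663, ẋ = -4.9095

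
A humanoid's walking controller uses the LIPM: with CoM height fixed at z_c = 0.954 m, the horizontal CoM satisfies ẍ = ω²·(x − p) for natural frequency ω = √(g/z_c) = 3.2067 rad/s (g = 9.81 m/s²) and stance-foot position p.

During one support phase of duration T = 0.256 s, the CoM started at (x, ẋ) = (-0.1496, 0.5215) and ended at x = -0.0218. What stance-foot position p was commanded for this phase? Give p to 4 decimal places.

p = -0.0901

ωT = 3.2067·0.256 = 0.820915; cosh(ωT) = 1.356304, sinh(ωT) = 0.916275
x(T) = p + (x₀−p)·cosh(ωT) + (ẋ₀/ω)·sinh(ωT) ⇒ p·(1 − cosh) = x(T) − x₀·cosh − (ẋ₀/ω)·sinh
numerator   = -0.0218 − (-0.1496)·1.356304 − (0.5215/3.2067)·0.916275 = 0.032091
denominator = 1 − 1.356304 = -0.356304
p = 0.032091 / -0.356304 = -0.0901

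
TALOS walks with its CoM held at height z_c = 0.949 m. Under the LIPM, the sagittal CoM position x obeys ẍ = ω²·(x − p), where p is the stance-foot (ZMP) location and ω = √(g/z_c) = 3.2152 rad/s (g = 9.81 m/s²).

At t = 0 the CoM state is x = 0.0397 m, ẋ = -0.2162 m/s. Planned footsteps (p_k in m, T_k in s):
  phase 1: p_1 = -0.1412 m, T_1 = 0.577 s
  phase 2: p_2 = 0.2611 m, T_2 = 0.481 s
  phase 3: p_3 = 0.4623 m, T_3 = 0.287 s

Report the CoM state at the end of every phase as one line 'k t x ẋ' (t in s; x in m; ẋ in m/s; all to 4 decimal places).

1 0.5770 0.2415 1.1057
2 1.0580 0.9837 2.5721
3 1.3450 2.0693 5.5229

phase 1: p=-0.1412, T=0.577, ωT=1.855170, cosh=3.274607, sinh=3.118181; start (x,ẋ)=(0.039700, -0.216200) → end (x,ẋ)=(0.241500, 1.105656)
phase 2: p=0.2611, T=0.481, ωT=1.546511, cosh=2.454026, sinh=2.241036; start (x,ẋ)=(0.241500, 1.105656) → end (x,ẋ)=(0.983659, 2.572086)
phase 3: p=0.4623, T=0.287, ωT=0.922762, cosh=1.456826, sinh=1.059406; start (x,ẋ)=(0.983659, 2.572086) → end (x,ẋ)=(2.069329, 5.522933)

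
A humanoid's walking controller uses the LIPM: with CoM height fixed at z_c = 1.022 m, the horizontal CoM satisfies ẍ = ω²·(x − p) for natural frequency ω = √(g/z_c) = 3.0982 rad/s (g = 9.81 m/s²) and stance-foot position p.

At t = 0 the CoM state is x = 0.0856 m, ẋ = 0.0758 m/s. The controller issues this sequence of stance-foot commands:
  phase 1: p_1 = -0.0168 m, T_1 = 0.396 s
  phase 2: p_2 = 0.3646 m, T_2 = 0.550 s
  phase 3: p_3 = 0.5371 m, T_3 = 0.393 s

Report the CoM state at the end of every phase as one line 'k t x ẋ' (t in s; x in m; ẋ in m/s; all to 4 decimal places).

1 0.3960 0.2110 0.6349
2 0.9460 0.4729 0.5377
3 1.3390 0.6867 0.6815

phase 1: p=-0.0168, T=0.396, ωT=1.226887, cosh=1.851900, sinh=1.558696; start (x,ẋ)=(0.085600, 0.075800) → end (x,ẋ)=(0.210969, 0.634879)
phase 2: p=0.3646, T=0.550, ωT=1.704010, cosh=2.838947, sinh=2.656995; start (x,ẋ)=(0.210969, 0.634879) → end (x,ẋ)=(0.472919, 0.537717)
phase 3: p=0.5371, T=0.393, ωT=1.217593, cosh=1.837492, sinh=1.541551; start (x,ẋ)=(0.472919, 0.537717) → end (x,ẋ)=(0.686716, 0.681519)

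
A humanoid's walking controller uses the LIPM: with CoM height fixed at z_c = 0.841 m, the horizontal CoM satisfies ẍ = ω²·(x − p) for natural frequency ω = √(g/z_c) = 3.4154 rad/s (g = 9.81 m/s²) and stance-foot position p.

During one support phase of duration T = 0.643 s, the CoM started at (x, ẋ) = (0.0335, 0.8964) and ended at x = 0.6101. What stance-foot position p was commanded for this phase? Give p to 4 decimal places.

ωT = 3.4154·0.643 = 2.196102; cosh(ωT) = 4.550570, sinh(ωT) = 4.439334
x(T) = p + (x₀−p)·cosh(ωT) + (ẋ₀/ω)·sinh(ωT) ⇒ p·(1 − cosh) = x(T) − x₀·cosh − (ẋ₀/ω)·sinh
numerator   = 0.6101 − (0.0335)·4.550570 − (0.8964/3.4154)·4.439334 = -0.707484
denominator = 1 − 4.550570 = -3.550570
p = -0.707484 / -3.550570 = 0.1993

p = 0.1993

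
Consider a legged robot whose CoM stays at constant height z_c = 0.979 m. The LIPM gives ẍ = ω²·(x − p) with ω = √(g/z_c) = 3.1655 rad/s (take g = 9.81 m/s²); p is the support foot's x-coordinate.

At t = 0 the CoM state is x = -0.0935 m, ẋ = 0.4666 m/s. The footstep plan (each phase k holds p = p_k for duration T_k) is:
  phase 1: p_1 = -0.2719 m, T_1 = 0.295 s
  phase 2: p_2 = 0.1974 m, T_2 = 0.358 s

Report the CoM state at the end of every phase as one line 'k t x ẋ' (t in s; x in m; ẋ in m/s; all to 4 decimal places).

phase 1: p=-0.2719, T=0.295, ωT=0.933822, cosh=1.468632, sinh=1.075584; start (x,ẋ)=(-0.093500, 0.466600) → end (x,ẋ)=(0.148647, 1.292673)
phase 2: p=0.1974, T=0.358, ωT=1.133249, cosh=1.713858, sinh=1.391873; start (x,ẋ)=(0.148647, 1.292673) → end (x,ẋ)=(0.682233, 2.000653)

1 0.2950 0.1486 1.2927
2 0.6530 0.6822 2.0007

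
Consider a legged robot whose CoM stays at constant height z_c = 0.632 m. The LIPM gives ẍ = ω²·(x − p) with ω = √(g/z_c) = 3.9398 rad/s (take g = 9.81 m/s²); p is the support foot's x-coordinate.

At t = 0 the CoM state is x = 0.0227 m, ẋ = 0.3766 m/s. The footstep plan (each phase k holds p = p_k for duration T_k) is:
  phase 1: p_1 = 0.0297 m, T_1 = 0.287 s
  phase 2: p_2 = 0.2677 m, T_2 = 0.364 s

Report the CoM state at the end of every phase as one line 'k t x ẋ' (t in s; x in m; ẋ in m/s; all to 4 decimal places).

phase 1: p=0.0297, T=0.287, ωT=1.130723, cosh=1.710347, sinh=1.387547; start (x,ẋ)=(0.022700, 0.376600) → end (x,ẋ)=(0.150361, 0.605850)
phase 2: p=0.2677, T=0.364, ωT=1.434087, cosh=2.217073, sinh=1.978740; start (x,ẋ)=(0.150361, 0.605850) → end (x,ẋ)=(0.311836, 0.428460)

1 0.2870 0.1504 0.6059
2 0.6510 0.3118 0.4285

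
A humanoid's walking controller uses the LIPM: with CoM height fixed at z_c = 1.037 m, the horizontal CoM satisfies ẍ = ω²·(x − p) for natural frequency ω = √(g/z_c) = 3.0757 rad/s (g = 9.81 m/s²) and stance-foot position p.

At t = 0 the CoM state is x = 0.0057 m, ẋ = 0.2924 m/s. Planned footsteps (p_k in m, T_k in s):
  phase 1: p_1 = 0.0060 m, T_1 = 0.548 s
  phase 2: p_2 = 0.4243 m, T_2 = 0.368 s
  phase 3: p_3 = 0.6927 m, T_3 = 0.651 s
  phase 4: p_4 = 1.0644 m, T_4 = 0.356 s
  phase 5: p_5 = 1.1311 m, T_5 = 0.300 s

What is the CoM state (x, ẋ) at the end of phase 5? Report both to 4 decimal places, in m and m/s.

x = 0.1638, ẋ = -2.7191

phase 1: p=0.0060, T=0.548, ωT=1.685484, cosh=2.790207, sinh=2.604852; start (x,ẋ)=(0.005700, 0.292400) → end (x,ẋ)=(0.252800, 0.813453)
phase 2: p=0.4243, T=0.368, ωT=1.131858, cosh=1.711923, sinh=1.389489; start (x,ẋ)=(0.252800, 0.813453) → end (x,ẋ)=(0.498194, 0.659640)
phase 3: p=0.6927, T=0.651, ωT=2.002281, cosh=3.770477, sinh=3.635450; start (x,ẋ)=(0.498194, 0.659640) → end (x,ẋ)=(0.739010, 0.312283)
phase 4: p=1.0644, T=0.356, ωT=1.094949, cosh=1.661794, sinh=1.327237; start (x,ẋ)=(0.739010, 0.312283) → end (x,ẋ)=(0.658426, -0.809354)
phase 5: p=1.1311, T=0.300, ωT=0.922710, cosh=1.456770, sinh=1.059330; start (x,ẋ)=(0.658426, -0.809354) → end (x,ẋ)=(0.163766, -2.719100)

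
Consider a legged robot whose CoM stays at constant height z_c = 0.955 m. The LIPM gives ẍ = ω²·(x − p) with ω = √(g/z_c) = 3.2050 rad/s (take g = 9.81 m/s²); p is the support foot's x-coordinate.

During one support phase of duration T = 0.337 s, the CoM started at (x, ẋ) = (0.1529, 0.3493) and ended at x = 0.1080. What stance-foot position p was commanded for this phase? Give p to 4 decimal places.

p = 0.4439

ωT = 3.2050·0.337 = 1.080085; cosh(ωT) = 1.642248, sinh(ωT) = 1.302682
x(T) = p + (x₀−p)·cosh(ωT) + (ẋ₀/ω)·sinh(ωT) ⇒ p·(1 − cosh) = x(T) − x₀·cosh − (ẋ₀/ω)·sinh
numerator   = 0.1080 − (0.1529)·1.642248 − (0.3493/3.2050)·1.302682 = -0.285074
denominator = 1 − 1.642248 = -0.642248
p = -0.285074 / -0.642248 = 0.4439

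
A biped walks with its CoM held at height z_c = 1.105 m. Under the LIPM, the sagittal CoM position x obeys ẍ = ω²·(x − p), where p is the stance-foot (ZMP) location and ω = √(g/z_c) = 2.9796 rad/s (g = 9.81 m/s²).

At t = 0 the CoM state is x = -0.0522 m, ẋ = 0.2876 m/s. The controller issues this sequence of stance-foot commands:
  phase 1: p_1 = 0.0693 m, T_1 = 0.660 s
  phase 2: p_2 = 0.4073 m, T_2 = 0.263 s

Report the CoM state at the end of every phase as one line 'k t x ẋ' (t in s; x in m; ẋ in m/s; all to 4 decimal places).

phase 1: p=0.0693, T=0.660, ωT=1.966536, cosh=3.642911, sinh=3.502970; start (x,ẋ)=(-0.052200, 0.287600) → end (x,ẋ)=(-0.035196, -0.220449)
phase 2: p=0.4073, T=0.263, ωT=0.783635, cosh=1.323079, sinh=0.866337; start (x,ẋ)=(-0.035196, -0.220449) → end (x,ẋ)=(-0.242255, -1.433903)

1 0.6600 -0.0352 -0.2204
2 0.9230 -0.2423 -1.4339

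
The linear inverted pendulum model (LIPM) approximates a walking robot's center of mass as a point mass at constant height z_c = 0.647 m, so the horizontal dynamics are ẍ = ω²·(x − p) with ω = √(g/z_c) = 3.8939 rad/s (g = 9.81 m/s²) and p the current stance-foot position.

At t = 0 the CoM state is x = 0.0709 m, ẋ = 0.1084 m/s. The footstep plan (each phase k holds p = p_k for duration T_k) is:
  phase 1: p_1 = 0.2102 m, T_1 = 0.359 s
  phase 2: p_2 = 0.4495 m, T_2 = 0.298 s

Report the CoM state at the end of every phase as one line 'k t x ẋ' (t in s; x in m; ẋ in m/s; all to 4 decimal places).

1 0.3590 -0.0360 -0.7978
2 0.6570 -0.6960 -4.1180

phase 1: p=0.2102, T=0.359, ωT=1.397910, cosh=2.146923, sinh=1.899810; start (x,ẋ)=(0.070900, 0.108400) → end (x,ẋ)=(-0.035979, -0.797769)
phase 2: p=0.4495, T=0.298, ωT=1.160382, cosh=1.752260, sinh=1.438893; start (x,ẋ)=(-0.035979, -0.797769) → end (x,ẋ)=(-0.695980, -4.117990)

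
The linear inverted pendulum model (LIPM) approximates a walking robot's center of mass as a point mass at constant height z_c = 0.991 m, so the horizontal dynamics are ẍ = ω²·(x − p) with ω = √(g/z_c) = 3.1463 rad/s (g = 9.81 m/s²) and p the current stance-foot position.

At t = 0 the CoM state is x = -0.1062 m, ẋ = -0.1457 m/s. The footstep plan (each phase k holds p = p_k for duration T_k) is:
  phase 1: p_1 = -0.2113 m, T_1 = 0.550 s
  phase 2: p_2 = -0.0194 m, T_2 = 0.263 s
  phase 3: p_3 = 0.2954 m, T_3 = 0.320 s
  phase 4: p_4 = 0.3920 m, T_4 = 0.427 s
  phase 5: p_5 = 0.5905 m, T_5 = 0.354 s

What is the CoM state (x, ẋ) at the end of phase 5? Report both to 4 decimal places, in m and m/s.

x = -0.2357, ẋ = -2.3303

phase 1: p=-0.2113, T=0.550, ωT=1.730465, cosh=2.910240, sinh=2.733038; start (x,ẋ)=(-0.106200, -0.145700) → end (x,ẋ)=(-0.031996, 0.479728)
phase 2: p=-0.0194, T=0.263, ωT=0.827477, cosh=1.362345, sinh=0.925194; start (x,ẋ)=(-0.031996, 0.479728) → end (x,ẋ)=(0.104507, 0.616889)
phase 3: p=0.2954, T=0.320, ωT=1.006816, cosh=1.551127, sinh=1.185746; start (x,ẋ)=(0.104507, 0.616889) → end (x,ẋ)=(0.231788, 0.244707)
phase 4: p=0.3920, T=0.427, ωT=1.343470, cosh=2.046629, sinh=1.785690; start (x,ẋ)=(0.231788, 0.244707) → end (x,ẋ)=(0.202990, -0.399296)
phase 5: p=0.5905, T=0.354, ωT=1.113790, cosh=1.687097, sinh=1.358784; start (x,ẋ)=(0.202990, -0.399296) → end (x,ẋ)=(-0.235709, -2.330311)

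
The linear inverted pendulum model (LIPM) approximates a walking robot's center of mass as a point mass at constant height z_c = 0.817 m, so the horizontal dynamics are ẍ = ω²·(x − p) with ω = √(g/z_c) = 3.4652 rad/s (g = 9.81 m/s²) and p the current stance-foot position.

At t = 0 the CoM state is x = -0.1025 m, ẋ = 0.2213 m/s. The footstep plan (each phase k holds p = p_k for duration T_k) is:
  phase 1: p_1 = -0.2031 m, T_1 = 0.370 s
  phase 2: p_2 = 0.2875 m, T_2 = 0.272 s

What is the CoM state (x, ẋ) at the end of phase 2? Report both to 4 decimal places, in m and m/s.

x = 0.3250, ẋ = 0.7787

phase 1: p=-0.2031, T=0.370, ωT=1.282124, cosh=1.940867, sinh=1.663420; start (x,ẋ)=(-0.102500, 0.221300) → end (x,ẋ)=(0.098383, 1.009381)
phase 2: p=0.2875, T=0.272, ωT=0.942534, cosh=1.478058, sinh=1.088419; start (x,ẋ)=(0.098383, 1.009381) → end (x,ẋ)=(0.325021, 0.778652)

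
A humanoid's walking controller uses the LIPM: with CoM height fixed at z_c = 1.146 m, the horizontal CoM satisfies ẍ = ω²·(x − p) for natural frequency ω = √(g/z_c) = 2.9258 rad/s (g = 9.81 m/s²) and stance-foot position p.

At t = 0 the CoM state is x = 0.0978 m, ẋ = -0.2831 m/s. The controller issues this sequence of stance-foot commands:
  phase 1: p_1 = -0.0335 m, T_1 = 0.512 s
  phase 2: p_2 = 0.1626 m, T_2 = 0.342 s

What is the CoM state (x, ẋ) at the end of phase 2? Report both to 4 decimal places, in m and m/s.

phase 1: p=-0.0335, T=0.512, ωT=1.498010, cosh=2.348176, sinh=2.124601; start (x,ẋ)=(0.097800, -0.283100) → end (x,ẋ)=(0.069239, 0.151413)
phase 2: p=0.1626, T=0.342, ωT=1.000624, cosh=1.543814, sinh=1.176164; start (x,ẋ)=(0.069239, 0.151413) → end (x,ẋ)=(0.079336, -0.087521)

x = 0.0793, ẋ = -0.0875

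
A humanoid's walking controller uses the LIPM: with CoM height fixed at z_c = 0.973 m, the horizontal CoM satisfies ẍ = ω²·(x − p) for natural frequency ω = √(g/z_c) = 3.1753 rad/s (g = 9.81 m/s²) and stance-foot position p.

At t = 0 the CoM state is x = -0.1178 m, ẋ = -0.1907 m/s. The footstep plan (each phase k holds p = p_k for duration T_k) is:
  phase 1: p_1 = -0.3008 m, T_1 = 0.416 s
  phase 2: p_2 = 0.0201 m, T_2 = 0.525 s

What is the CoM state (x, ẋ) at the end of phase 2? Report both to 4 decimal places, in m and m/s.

phase 1: p=-0.3008, T=0.416, ωT=1.320925, cosh=2.006887, sinh=1.739998; start (x,ẋ)=(-0.117800, -0.190700) → end (x,ẋ)=(-0.038039, 0.628365)
phase 2: p=0.0201, T=0.525, ωT=1.667033, cosh=2.742617, sinh=2.553810; start (x,ẋ)=(-0.038039, 0.628365) → end (x,ẋ)=(0.366023, 1.251905)

x = 0.3660, ẋ = 1.2519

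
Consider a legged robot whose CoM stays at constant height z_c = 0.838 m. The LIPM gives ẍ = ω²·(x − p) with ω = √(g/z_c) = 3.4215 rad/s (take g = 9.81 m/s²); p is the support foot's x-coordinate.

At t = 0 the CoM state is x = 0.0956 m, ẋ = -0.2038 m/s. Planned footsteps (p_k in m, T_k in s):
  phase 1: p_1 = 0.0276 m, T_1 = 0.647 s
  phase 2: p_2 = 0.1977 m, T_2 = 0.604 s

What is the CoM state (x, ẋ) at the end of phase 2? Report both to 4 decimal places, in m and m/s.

phase 1: p=0.0276, T=0.647, ωT=2.213710, cosh=4.629449, sinh=4.520154; start (x,ẋ)=(0.095600, -0.203800) → end (x,ẋ)=(0.073162, 0.108187)
phase 2: p=0.1977, T=0.604, ωT=2.066586, cosh=4.012216, sinh=3.885598; start (x,ẋ)=(0.073162, 0.108187) → end (x,ẋ)=(-0.179113, -1.221616)

x = -0.1791, ẋ = -1.2216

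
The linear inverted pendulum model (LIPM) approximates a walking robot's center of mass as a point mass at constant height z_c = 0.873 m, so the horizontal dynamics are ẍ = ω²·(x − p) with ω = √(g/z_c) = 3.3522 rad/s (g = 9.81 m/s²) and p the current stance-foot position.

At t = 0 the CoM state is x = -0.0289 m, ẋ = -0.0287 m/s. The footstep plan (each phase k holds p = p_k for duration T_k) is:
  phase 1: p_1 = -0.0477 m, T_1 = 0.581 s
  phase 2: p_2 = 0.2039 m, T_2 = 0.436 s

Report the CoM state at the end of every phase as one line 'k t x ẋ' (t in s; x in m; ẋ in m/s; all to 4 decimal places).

phase 1: p=-0.0477, T=0.581, ωT=1.947628, cosh=3.577324, sinh=3.434712; start (x,ẋ)=(-0.028900, -0.028700) → end (x,ẋ)=(-0.009853, 0.113791)
phase 2: p=0.2039, T=0.436, ωT=1.461559, cosh=2.272277, sinh=2.040402; start (x,ẋ)=(-0.009853, 0.113791) → end (x,ẋ)=(-0.212544, -1.203469)

1 0.5810 -0.0099 0.1138
2 1.0170 -0.2125 -1.2035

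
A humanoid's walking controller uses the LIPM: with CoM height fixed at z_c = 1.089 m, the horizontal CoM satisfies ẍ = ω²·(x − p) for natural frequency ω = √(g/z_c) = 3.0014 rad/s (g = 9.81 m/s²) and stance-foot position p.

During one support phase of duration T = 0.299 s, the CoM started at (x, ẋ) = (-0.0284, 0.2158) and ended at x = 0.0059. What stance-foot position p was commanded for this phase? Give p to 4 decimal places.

ωT = 3.0014·0.299 = 0.897419; cosh(ωT) = 1.430441, sinh(ωT) = 1.022821
x(T) = p + (x₀−p)·cosh(ωT) + (ẋ₀/ω)·sinh(ωT) ⇒ p·(1 − cosh) = x(T) − x₀·cosh − (ẋ₀/ω)·sinh
numerator   = 0.0059 − (-0.0284)·1.430441 − (0.2158/3.0014)·1.022821 = -0.027016
denominator = 1 − 1.430441 = -0.430441
p = -0.027016 / -0.430441 = 0.0628

p = 0.0628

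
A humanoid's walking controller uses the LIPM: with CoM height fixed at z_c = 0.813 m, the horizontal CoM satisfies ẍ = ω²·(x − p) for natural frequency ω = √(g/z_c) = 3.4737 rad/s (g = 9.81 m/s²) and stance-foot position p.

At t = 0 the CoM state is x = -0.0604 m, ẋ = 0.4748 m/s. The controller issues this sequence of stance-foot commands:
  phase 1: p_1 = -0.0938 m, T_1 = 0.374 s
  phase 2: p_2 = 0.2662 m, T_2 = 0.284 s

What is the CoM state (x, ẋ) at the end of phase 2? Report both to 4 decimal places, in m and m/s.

phase 1: p=-0.0938, T=0.374, ωT=1.299164, cosh=1.969495, sinh=1.696735; start (x,ẋ)=(-0.060400, 0.474800) → end (x,ẋ)=(0.203898, 1.131974)
phase 2: p=0.2662, T=0.284, ωT=0.986531, cosh=1.527391, sinh=1.154523; start (x,ẋ)=(0.203898, 1.131974) → end (x,ẋ)=(0.547265, 1.479107)

x = 0.5473, ẋ = 1.4791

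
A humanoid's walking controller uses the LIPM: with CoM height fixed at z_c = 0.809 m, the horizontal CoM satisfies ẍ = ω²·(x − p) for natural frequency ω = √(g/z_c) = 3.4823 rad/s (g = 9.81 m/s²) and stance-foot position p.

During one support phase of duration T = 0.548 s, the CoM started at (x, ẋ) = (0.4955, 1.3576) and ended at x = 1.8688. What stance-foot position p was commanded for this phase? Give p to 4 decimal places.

p = 0.4595

ωT = 3.4823·0.548 = 1.908300; cosh(ωT) = 3.444977, sinh(ωT) = 3.296644
x(T) = p + (x₀−p)·cosh(ωT) + (ẋ₀/ω)·sinh(ωT) ⇒ p·(1 − cosh) = x(T) − x₀·cosh − (ẋ₀/ω)·sinh
numerator   = 1.8688 − (0.4955)·3.444977 − (1.3576/3.4823)·3.296644 = -1.123407
denominator = 1 − 3.444977 = -2.444977
p = -1.123407 / -2.444977 = 0.4595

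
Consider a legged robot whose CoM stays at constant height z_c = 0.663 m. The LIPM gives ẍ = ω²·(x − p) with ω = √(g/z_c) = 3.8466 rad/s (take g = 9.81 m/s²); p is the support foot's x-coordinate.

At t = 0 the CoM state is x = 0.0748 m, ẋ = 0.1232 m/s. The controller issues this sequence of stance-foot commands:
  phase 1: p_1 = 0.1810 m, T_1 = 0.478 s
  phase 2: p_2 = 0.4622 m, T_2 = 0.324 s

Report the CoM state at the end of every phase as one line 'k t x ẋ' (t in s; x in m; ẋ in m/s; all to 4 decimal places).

phase 1: p=0.1810, T=0.478, ωT=1.838675, cosh=3.223614, sinh=3.064586; start (x,ẋ)=(0.074800, 0.123200) → end (x,ẋ)=(-0.063194, -0.854761)
phase 2: p=0.4622, T=0.324, ωT=1.246298, cosh=1.882507, sinh=1.594940; start (x,ẋ)=(-0.063194, -0.854761) → end (x,ẋ)=(-0.881274, -4.832439)

1 0.4780 -0.0632 -0.8548
2 0.8020 -0.8813 -4.8324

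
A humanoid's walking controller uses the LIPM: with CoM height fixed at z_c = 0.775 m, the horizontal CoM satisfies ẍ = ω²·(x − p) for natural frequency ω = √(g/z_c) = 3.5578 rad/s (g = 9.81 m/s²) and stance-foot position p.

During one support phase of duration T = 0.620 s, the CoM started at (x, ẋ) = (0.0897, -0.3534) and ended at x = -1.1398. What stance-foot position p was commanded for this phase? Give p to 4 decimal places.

ωT = 3.5578·0.620 = 2.205836; cosh(ωT) = 4.593998, sinh(ωT) = 4.483840
x(T) = p + (x₀−p)·cosh(ωT) + (ẋ₀/ω)·sinh(ωT) ⇒ p·(1 − cosh) = x(T) − x₀·cosh − (ẋ₀/ω)·sinh
numerator   = -1.1398 − (0.0897)·4.593998 − (-0.3534/3.5578)·4.483840 = -1.106497
denominator = 1 − 4.593998 = -3.593998
p = -1.106497 / -3.593998 = 0.3079

p = 0.3079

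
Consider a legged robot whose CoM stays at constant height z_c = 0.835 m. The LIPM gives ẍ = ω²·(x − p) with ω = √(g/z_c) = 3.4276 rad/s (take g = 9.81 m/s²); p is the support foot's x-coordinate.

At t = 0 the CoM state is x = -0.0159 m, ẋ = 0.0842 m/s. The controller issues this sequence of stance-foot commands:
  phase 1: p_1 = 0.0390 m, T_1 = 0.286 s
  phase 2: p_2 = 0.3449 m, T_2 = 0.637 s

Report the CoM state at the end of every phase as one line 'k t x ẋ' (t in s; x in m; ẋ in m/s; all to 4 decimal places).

phase 1: p=0.0390, T=0.286, ωT=0.980294, cosh=1.520220, sinh=1.145019; start (x,ẋ)=(-0.015900, 0.084200) → end (x,ẋ)=(-0.016332, -0.087462)
phase 2: p=0.3449, T=0.637, ωT=2.183381, cosh=4.494464, sinh=4.381804; start (x,ẋ)=(-0.016332, -0.087462) → end (x,ẋ)=(-1.390456, -5.818468)

1 0.2860 -0.0163 -0.0875
2 0.9230 -1.3905 -5.8185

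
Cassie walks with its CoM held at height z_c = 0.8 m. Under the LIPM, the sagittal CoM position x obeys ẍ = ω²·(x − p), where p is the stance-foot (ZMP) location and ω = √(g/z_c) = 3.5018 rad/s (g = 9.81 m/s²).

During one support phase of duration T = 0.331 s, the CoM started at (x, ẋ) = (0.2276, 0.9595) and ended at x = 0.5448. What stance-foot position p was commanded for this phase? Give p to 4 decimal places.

ωT = 3.5018·0.331 = 1.159096; cosh(ωT) = 1.750410, sinh(ωT) = 1.436640
x(T) = p + (x₀−p)·cosh(ωT) + (ẋ₀/ω)·sinh(ωT) ⇒ p·(1 − cosh) = x(T) − x₀·cosh − (ẋ₀/ω)·sinh
numerator   = 0.5448 − (0.2276)·1.750410 − (0.9595/3.5018)·1.436640 = -0.247236
denominator = 1 − 1.750410 = -0.750410
p = -0.247236 / -0.750410 = 0.3295

p = 0.3295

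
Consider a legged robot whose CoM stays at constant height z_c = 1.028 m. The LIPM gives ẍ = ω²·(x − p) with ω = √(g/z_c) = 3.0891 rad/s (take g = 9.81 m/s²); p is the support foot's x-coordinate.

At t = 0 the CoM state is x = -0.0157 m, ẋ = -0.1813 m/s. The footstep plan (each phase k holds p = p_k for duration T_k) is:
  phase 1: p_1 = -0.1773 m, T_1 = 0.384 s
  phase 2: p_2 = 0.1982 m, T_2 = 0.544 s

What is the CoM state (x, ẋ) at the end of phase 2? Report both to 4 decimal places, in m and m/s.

phase 1: p=-0.1773, T=0.384, ωT=1.186214, cosh=1.790018, sinh=1.484643; start (x,ẋ)=(-0.015700, -0.181300) → end (x,ẋ)=(0.024833, 0.416601)
phase 2: p=0.1982, T=0.544, ωT=1.680470, cosh=2.777183, sinh=2.590897; start (x,ẋ)=(0.024833, 0.416601) → end (x,ẋ)=(0.066141, -0.230572)

x = 0.0661, ẋ = -0.2306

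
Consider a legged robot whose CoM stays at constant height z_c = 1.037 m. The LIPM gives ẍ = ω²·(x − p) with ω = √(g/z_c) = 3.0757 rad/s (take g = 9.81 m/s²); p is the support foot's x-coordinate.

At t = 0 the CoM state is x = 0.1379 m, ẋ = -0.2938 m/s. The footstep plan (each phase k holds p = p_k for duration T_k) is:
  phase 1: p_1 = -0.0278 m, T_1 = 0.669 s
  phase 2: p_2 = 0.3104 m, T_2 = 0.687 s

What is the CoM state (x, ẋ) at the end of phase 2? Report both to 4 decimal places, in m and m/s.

phase 1: p=-0.0278, T=0.669, ωT=2.057643, cosh=3.977628, sinh=3.849873; start (x,ẋ)=(0.137900, -0.293800) → end (x,ẋ)=(0.263542, 0.793436)
phase 2: p=0.3104, T=0.687, ωT=2.113006, cosh=4.196973, sinh=4.076099; start (x,ẋ)=(0.263542, 0.793436) → end (x,ẋ)=(1.165244, 2.742571)

x = 1.1652, ẋ = 2.7426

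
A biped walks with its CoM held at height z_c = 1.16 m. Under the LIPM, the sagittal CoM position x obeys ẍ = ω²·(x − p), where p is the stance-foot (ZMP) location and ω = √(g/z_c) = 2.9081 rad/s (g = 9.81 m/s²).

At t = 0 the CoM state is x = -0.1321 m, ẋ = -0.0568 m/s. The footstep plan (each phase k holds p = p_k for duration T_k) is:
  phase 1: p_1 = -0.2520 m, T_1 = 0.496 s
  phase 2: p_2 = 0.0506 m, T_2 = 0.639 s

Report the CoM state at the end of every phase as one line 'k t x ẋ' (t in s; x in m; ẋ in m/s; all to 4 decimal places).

1 0.4960 -0.0232 0.5695
2 1.1350 0.4209 1.1992

phase 1: p=-0.2520, T=0.496, ωT=1.442418, cosh=2.233634, sinh=1.997278; start (x,ẋ)=(-0.132100, -0.056800) → end (x,ẋ)=(-0.023197, 0.569543)
phase 2: p=0.0506, T=0.639, ωT=1.858276, cosh=3.284306, sinh=3.128365; start (x,ẋ)=(-0.023197, 0.569543) → end (x,ẋ)=(0.420908, 1.199174)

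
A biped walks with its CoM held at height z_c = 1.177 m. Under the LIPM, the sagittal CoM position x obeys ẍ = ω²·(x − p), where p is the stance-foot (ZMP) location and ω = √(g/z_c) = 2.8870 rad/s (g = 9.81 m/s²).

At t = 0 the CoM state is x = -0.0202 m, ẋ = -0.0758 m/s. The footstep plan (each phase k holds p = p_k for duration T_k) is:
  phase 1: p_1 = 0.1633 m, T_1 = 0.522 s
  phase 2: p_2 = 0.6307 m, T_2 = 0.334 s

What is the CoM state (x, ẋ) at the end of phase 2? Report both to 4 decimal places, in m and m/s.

x = -1.3195, ẋ = -5.0774

phase 1: p=0.1633, T=0.522, ωT=1.507014, cosh=2.367402, sinh=2.145832; start (x,ẋ)=(-0.020200, -0.075800) → end (x,ẋ)=(-0.327458, -1.316235)
phase 2: p=0.6307, T=0.334, ωT=0.964258, cosh=1.502053, sinh=1.120787; start (x,ẋ)=(-0.327458, -1.316235) → end (x,ẋ)=(-1.319492, -5.077381)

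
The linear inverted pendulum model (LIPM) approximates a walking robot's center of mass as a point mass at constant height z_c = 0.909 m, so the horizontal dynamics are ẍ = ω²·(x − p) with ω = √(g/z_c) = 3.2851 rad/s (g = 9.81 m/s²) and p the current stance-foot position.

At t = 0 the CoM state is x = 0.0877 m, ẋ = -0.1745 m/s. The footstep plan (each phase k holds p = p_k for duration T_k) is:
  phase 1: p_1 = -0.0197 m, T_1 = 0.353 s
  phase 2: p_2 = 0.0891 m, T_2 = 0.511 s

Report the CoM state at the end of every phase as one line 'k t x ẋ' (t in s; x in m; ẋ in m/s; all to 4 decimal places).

1 0.3530 0.0920 0.2016
2 0.8640 0.2559 0.5838

phase 1: p=-0.0197, T=0.353, ωT=1.159640, cosh=1.751193, sinh=1.437594; start (x,ẋ)=(0.087700, -0.174500) → end (x,ẋ)=(0.092015, 0.201628)
phase 2: p=0.0891, T=0.511, ωT=1.678686, cosh=2.772565, sinh=2.585946; start (x,ẋ)=(0.092015, 0.201628) → end (x,ẋ)=(0.255899, 0.583791)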